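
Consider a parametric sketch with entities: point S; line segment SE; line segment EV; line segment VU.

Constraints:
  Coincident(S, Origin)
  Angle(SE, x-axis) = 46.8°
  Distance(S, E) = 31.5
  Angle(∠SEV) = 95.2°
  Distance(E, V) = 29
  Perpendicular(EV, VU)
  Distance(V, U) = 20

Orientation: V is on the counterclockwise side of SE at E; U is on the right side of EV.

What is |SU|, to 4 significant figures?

60.45

S is at the origin; SE runs at 46.8° with length 31.5, so E = 31.5·(cos 46.8°, sin 46.8°) = (21.56, 22.96). ∠SEV = 95.2°, so EV runs at 46.8° + (180° − 95.2°) = 131.6° from the x-axis; with |EV| = 29.0, V = E + 29.0·(cos 131.6°, sin 131.6°) = (2.309, 44.65). EV ⟂ VU; with |VU| = 20.0 on the right of EV, U = V + 20.0·(0.7478, 0.6639) = (17.27, 57.93). Then |SU| = |U − S| = 60.45.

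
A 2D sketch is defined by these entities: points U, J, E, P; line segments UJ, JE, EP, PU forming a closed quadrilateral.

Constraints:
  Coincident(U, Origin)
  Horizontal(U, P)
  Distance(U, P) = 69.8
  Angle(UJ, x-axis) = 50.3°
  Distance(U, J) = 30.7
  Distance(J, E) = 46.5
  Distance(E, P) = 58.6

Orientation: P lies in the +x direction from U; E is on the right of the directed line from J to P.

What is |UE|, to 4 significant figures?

27.67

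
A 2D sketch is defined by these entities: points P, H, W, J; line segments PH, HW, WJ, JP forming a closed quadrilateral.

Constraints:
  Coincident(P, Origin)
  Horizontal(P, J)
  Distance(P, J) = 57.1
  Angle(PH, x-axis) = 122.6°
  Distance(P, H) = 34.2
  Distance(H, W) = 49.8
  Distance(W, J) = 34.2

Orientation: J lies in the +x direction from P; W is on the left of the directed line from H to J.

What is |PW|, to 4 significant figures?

37.93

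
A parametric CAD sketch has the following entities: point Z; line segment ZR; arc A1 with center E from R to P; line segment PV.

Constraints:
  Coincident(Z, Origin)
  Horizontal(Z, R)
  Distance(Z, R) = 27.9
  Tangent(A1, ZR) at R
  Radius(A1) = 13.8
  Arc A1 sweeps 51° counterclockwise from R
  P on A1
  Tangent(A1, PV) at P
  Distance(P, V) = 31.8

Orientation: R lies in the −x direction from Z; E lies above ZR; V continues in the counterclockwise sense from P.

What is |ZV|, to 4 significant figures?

29.96

Z is at the origin; ZR is horizontal with |ZR| = 27.9 and R on the −x side, so R = (-27.90, 0.000). The tangent condition forces ER to be normal to ZR, so E = R + (0, 13.8) = (-27.90, 13.80). On A1, R sits at bearing -90° from E; a 51° counterclockwise sweep puts P at bearing -39°, so P = E + 13.8·(cos -39°, sin -39°) = (-17.18, 5.115). Since A1 is tangent to PV there, EP ⟂ PV, so PV runs along (−sin -39°, cos -39°); with |PV| = 31.8, V = (2.837, 29.83). Then |ZV| = |V − Z| = 29.96.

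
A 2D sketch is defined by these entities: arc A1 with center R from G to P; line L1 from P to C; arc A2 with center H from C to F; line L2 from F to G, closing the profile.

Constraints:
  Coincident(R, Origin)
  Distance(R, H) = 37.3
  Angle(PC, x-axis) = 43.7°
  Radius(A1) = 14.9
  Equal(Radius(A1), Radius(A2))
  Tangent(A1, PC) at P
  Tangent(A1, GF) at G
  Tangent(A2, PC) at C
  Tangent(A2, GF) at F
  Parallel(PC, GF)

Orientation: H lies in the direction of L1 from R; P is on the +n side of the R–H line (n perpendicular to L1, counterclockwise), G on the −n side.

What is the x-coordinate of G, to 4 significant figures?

10.29

R is at the origin and H lies 37.3 along u from R, so H = 37.3·u = (26.97, 25.77). Tangency of A1 to both parallel lines with radius 14.9 puts P and G at R ± 14.9·n: P = (-10.29, 10.77), G = (10.29, -10.77). So G.x = 10.29.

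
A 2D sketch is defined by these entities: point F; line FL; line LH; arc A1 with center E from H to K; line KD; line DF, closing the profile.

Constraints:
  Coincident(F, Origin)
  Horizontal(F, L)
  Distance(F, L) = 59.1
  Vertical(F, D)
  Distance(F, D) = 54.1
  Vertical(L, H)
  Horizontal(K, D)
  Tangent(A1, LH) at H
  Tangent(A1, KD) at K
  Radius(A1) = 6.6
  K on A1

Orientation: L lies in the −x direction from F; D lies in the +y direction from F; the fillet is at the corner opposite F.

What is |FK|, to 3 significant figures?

75.4

F is at the origin; F and L share the same y with |FL| = 59.1 and L on the −x side, so L = (-59.1, 0.00). F and D share the same x with |FD| = 54.1 and D on the +y side, so D = (0.00, 54.1). The virtual corner opposite F is at (-59.1, 54.1). Since A1 is tangent to LH there, EH ⟂ LH and tangency of A1 to KD means the radius EK is perpendicular to KD, with radius 6.6, so the center E sits 6.6 in from both sides at E = (-52.5, 47.5). That places the tangent points at H = (-59.1, 47.5) on LH and K = (-52.5, 54.1) on KD. Then |FK| = |K − F| = 75.4.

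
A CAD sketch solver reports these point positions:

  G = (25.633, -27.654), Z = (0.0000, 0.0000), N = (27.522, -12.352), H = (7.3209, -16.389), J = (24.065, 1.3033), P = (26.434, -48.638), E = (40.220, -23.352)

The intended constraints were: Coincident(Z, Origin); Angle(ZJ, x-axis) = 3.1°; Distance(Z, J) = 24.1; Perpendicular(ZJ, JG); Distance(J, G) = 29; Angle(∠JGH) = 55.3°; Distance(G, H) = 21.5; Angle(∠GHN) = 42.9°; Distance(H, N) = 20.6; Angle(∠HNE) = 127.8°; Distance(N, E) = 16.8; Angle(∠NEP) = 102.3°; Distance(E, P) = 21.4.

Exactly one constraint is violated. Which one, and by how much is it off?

Distance(E, P) = 21.4 — off by 7.40.

Z = (0.00, 0.00) ✓; ZJ at 3.100° ✓; |ZJ| = 24.10 ✓; ∠(ZJ, JG) = 90.00° ✓; |JG| = 29.00 ✓; ∠JGH = 55.30° ✓; |GH| = 21.50 ✓; ∠GHN = 42.90° ✓; |HN| = 20.60 ✓; ∠HNE = 127.8° ✓; |NE| = 16.80 ✓; ∠NEP = 102.3° ✓; |EP| = 28.80 ✗.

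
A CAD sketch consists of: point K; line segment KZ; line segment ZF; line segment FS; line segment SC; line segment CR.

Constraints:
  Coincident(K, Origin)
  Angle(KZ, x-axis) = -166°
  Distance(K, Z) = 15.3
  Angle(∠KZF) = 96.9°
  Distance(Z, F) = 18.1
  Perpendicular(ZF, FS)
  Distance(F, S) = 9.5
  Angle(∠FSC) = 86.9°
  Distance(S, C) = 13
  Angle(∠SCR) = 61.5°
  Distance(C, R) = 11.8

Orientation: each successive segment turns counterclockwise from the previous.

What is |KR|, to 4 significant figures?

21.05

∠FSC = 86.9° gives SC at 100.2° from the x-axis; with |SC| = 13.0, C = (-5.483, -7.694). ∠SCR = 61.5° gives CR at -141.3° from the x-axis; with |CR| = 11.8, R = (-14.69, -15.07). Then |KR| = |R − K| = 21.05.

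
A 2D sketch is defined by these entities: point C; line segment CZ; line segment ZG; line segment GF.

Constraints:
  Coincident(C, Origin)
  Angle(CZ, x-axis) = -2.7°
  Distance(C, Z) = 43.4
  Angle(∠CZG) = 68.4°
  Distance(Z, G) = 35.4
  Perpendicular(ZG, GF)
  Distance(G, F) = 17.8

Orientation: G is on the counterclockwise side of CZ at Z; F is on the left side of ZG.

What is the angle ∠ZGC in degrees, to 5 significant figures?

64.296°

C is at the origin; CZ runs at -2.7° with length 43.4, so Z = 43.4·(cos -2.7°, sin -2.7°) = (43.352, -2.0444). ∠CZG = 68.4°, so ZG runs at -2.7° + (180° − 68.4°) = 108.90° from the x-axis; with |ZG| = 35.4, G = Z + 35.4·(cos 108.90°, sin 108.90°) = (31.885, 31.447). Then cos ∠ZGC = GZ·GC / (|GZ||GC|), giving 64.296°.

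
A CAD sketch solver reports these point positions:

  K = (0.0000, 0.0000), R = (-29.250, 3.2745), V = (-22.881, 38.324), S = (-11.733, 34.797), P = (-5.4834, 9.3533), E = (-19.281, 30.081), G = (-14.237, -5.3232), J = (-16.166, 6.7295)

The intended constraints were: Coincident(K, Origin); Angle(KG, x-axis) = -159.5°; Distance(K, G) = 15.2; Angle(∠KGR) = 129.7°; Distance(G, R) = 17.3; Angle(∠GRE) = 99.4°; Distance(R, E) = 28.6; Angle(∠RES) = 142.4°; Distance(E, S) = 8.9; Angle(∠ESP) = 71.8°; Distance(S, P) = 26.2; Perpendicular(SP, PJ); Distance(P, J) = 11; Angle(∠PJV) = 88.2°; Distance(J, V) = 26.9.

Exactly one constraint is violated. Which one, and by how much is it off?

Distance(J, V) = 26.9 — off by 5.40.

K = (0.00, 0.00) ✓; KG at -159.5° ✓; |KG| = 15.20 ✓; ∠KGR = 129.7° ✓; |GR| = 17.30 ✓; ∠GRE = 99.40° ✓; |RE| = 28.60 ✓; ∠RES = 142.4° ✓; |ES| = 8.900 ✓; ∠ESP = 71.80° ✓; |SP| = 26.20 ✓; ∠(SP, PJ) = 90.00° ✓; |PJ| = 11.00 ✓; ∠PJV = 88.20° ✓; |JV| = 32.30 ✗.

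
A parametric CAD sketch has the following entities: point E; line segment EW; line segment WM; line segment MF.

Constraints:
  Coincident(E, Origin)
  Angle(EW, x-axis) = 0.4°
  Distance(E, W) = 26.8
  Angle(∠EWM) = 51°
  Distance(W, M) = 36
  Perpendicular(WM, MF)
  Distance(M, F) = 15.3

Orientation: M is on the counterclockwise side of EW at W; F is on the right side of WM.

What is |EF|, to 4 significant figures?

40.88

E is at the origin; EW runs at 0.4° with length 26.8, so W = 26.8·(cos 0.4°, sin 0.4°) = (26.80, 0.1871). ∠EWM = 51.0°, so WM runs at 0.4° + (180° − 51.0°) = 129.4° from the x-axis; with |WM| = 36.0, M = W + 36.0·(cos 129.4°, sin 129.4°) = (3.949, 28.01). The perpendicularity gives MF at right angles to WM; with |MF| = 15.3 on the right of WM, F = M + 15.3·(0.7727, 0.6347) = (15.77, 37.72). Then |EF| = |F − E| = 40.88.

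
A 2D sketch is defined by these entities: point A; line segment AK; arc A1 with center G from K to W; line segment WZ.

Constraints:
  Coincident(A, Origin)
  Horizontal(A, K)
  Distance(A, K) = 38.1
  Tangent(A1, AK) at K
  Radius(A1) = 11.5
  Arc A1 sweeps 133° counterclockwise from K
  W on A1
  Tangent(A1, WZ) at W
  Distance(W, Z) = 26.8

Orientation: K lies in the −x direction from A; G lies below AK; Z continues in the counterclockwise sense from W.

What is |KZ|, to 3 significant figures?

40.2

A is at the origin; A and K share the same y with |AK| = 38.1 and K on the −x side, so K = (-38.1, 0.00). Tangency of A1 to AK means the radius GK is perpendicular to AK, so G = K + (0, -11.5) = (-38.1, -11.5). On A1, K sits at bearing 90° from G; a 133° counterclockwise sweep puts W at bearing 223°, so W = G + 11.5·(cos 223°, sin 223°) = (-46.5, -19.3). Since A1 is tangent to WZ there, GW ⟂ WZ, so WZ runs along (−sin 223°, cos 223°); with |WZ| = 26.8, Z = (-28.2, -38.9). Then |KZ| = |Z − K| = 40.2.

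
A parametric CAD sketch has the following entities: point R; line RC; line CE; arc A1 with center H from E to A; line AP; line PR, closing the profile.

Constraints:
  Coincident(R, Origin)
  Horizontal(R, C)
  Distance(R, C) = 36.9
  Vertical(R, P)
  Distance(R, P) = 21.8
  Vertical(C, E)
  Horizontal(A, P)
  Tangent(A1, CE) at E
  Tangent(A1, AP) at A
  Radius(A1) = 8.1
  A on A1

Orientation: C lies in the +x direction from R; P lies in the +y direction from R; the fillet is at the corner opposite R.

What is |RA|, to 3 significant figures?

36.1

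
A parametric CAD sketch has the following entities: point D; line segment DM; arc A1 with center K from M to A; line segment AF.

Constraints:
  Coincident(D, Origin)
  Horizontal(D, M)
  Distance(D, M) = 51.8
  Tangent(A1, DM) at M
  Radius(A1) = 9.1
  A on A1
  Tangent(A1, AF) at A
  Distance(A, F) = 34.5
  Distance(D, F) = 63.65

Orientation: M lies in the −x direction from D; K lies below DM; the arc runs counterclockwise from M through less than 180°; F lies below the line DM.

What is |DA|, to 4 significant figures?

61.44

Checks: ∠(KM, MD) = 90.00° ✓; |KM| = 9.100 ✓; |KA| = 9.100 ✓; ∠(KA, AF) = 90.00° ✓; |AF| = 34.50 ✓; |DF| = 63.65 ✓.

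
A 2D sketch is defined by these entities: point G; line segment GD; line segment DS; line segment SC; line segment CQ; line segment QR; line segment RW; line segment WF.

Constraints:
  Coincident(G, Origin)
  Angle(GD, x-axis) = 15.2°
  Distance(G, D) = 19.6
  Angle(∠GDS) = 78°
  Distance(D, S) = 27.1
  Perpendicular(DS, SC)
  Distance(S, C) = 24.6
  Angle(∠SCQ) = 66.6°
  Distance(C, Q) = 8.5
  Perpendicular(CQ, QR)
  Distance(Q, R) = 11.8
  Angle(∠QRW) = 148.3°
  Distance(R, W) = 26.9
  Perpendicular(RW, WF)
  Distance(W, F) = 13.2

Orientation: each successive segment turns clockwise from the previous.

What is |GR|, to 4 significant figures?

21.76

G is at the origin; GD runs at 15.2° with length 19.6, so D = (18.91, 5.139). ∠GDS = 78.0° gives DS at -86.80° from the x-axis; with |DS| = 27.1, S = (20.43, -21.92). DS is perpendicular to SC, so SC runs at -176.8°; with |SC| = 24.6, C = (-4.135, -23.29). ∠SCQ = 66.6° gives CQ at 69.80° from the x-axis; with |CQ| = 8.5, Q = (-1.200, -15.31). The perpendicularity gives QR at right angles to CQ, so QR runs at -20.20°; with |QR| = 11.8, R = (9.875, -19.39). Then |GR| = |R − G| = 21.76.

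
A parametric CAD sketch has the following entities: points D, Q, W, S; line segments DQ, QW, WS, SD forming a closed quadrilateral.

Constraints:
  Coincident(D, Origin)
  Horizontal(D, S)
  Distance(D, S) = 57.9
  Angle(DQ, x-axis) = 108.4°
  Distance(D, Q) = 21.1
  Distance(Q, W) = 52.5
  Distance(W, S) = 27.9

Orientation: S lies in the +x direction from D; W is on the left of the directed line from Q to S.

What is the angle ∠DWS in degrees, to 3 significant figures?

87.4°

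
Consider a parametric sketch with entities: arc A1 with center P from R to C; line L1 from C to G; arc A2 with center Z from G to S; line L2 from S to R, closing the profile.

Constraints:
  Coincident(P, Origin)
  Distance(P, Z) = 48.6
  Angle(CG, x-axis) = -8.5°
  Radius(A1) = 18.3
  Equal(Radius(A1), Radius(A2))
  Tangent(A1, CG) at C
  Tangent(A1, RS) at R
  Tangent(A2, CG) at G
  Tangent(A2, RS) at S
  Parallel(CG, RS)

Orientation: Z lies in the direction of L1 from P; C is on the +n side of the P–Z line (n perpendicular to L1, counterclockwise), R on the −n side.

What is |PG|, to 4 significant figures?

51.93

The slot axis is L1's direction at -8.5°, so u = (cos -8.5°, sin -8.5°) = (0.9890, -0.1478) and n = (−sin -8.5°, cos -8.5°) = (0.1478, 0.9890). P is at the origin and Z lies 48.6 along u from P, so Z = 48.6·u = (48.07, -7.184). Tangency of A1 to both parallel lines with radius 18.3 puts C and R at P ± 18.3·n: C = (2.705, 18.10), R = (-2.705, -18.10). Equal radii place G and S the same way about Z: G = Z + 18.3·n = (50.77, 10.92), S = Z − 18.3·n = (45.36, -25.28). Then |PG| = |G − P| = 51.93.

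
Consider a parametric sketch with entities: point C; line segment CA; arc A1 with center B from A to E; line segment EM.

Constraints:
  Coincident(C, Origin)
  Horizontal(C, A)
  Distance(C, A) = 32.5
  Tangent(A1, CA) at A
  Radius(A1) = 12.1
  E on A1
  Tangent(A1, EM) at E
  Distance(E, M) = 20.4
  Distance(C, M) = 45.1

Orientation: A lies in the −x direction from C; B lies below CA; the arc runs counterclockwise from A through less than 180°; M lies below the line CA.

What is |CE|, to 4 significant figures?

46.16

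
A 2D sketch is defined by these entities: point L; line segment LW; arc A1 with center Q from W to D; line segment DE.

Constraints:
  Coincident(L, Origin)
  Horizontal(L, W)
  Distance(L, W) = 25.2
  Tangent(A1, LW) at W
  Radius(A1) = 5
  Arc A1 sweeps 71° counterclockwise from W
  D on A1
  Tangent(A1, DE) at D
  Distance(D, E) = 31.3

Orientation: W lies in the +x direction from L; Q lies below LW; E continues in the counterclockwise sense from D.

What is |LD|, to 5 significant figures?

20.748

L is at the origin; L and W share the same y with |LW| = 25.2 and W on the +x side, so W = (25.200, 0.0000). The tangent condition forces QW to be normal to LW, so Q = W + (0, -5) = (25.200, -5.0000). On A1, W sits at bearing 90° from Q; a 71° counterclockwise sweep puts D at bearing 161°, so D = Q + 5.0·(cos 161°, sin 161°) = (20.472, -3.3722). Then |LD| = |D − L| = 20.748.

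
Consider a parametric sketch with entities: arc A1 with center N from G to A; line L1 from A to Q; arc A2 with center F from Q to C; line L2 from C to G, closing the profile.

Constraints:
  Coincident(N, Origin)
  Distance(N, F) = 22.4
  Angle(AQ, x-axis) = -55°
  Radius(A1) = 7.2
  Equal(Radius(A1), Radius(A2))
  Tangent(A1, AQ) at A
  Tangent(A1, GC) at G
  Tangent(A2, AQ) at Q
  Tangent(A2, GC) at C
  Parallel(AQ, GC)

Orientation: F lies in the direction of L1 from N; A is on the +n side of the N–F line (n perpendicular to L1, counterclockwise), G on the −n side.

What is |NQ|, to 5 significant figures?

23.529

The slot axis is L1's direction at -55.0°, so u = (cos -55.0°, sin -55.0°) = (0.57358, -0.81915) and n = (−sin -55.0°, cos -55.0°) = (0.81915, 0.57358). N is at the origin and F lies 22.4 along u from N, so F = 22.4·u = (12.848, -18.349). Tangency of A1 to both parallel lines with radius 7.2 puts A and G at N ± 7.2·n: A = (5.8979, 4.1298), G = (-5.8979, -4.1298). Equal radii place Q and C the same way about F: Q = F + 7.2·n = (18.746, -14.219), C = F − 7.2·n = (6.9502, -22.479). Then |NQ| = |Q − N| = 23.529.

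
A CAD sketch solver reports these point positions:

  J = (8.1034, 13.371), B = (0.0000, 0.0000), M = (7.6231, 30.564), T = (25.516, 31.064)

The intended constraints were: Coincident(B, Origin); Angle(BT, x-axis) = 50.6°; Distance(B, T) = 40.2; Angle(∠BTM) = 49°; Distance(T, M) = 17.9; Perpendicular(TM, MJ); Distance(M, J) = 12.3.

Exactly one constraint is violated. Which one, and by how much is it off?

Distance(M, J) = 12.3 — off by 4.90.

B = (0.00, 0.00) ✓; BT at 50.60° ✓; |BT| = 40.20 ✓; ∠BTM = 49.00° ✓; |TM| = 17.90 ✓; ∠(TM, MJ) = 90.00° ✓; |MJ| = 17.20 ✗.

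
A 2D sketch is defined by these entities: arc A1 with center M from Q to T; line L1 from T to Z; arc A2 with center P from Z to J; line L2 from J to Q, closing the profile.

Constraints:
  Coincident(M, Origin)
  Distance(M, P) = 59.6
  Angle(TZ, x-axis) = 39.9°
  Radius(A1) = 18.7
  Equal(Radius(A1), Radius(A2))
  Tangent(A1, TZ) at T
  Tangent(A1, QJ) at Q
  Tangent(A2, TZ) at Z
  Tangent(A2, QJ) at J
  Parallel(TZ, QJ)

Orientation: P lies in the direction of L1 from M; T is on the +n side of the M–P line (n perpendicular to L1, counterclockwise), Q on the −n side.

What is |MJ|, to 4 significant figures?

62.46

Tangency of A1 to both parallel lines with radius 18.7 puts T and Q at M ± 18.7·n: T = (-12.00, 14.35), Q = (12.00, -14.35). Equal radii place Z and J the same way about P: Z = P + 18.7·n = (33.73, 52.58), J = P − 18.7·n = (57.72, 23.88). Then |MJ| = |J − M| = 62.46.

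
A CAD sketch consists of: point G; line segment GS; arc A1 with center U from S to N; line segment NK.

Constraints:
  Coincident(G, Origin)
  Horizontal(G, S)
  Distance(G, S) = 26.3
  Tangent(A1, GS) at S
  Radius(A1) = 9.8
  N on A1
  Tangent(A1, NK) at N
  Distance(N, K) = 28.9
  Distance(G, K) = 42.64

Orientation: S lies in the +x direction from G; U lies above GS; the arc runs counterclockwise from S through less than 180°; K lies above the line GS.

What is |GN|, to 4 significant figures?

37.60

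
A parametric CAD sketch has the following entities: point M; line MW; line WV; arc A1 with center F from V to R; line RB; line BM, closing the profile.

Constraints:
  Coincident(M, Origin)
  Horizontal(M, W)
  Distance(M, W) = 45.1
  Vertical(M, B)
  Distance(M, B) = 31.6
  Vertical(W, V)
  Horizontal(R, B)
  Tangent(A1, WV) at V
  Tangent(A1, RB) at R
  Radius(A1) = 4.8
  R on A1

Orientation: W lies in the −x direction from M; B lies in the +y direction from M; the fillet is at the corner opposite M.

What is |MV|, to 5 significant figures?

52.462

M is at the origin; M and W share the same y with |MW| = 45.1 and W on the −x side, so W = (-45.100, 0.0000). M and B share the same x with |MB| = 31.6 and B on the +y side, so B = (0.0000, 31.600). The virtual corner opposite M is at (-45.100, 31.600). Tangency of A1 to WV means the radius FV is perpendicular to WV and tangency of A1 to RB means the radius FR is perpendicular to RB, with radius 4.8, so the center F sits 4.8 in from both sides at F = (-40.300, 26.800). That places the tangent points at V = (-45.100, 26.800) on WV and R = (-40.300, 31.600) on RB. Then |MV| = |V − M| = 52.462.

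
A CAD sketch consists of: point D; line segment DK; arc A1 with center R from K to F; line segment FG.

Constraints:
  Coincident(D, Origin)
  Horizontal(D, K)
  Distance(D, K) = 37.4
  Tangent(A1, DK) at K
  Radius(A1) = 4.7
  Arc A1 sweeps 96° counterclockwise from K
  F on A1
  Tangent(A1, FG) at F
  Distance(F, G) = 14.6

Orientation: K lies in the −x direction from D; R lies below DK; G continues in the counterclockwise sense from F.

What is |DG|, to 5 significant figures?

45.085

D is at the origin; D and K share the same y with |DK| = 37.4 and K on the −x side, so K = (-37.400, 0.0000). Since A1 is tangent to DK there, RK ⟂ DK, so R = K + (0, -4.7) = (-37.400, -4.7000). On A1, K sits at bearing 90° from R; a 96° counterclockwise sweep puts F at bearing 186°, so F = R + 4.7·(cos 186°, sin 186°) = (-42.074, -5.1913). Tangency of A1 to FG means the radius RF is perpendicular to FG, so FG runs along (−sin 186°, cos 186°); with |FG| = 14.6, G = (-40.548, -19.711). Then |DG| = |G − D| = 45.085.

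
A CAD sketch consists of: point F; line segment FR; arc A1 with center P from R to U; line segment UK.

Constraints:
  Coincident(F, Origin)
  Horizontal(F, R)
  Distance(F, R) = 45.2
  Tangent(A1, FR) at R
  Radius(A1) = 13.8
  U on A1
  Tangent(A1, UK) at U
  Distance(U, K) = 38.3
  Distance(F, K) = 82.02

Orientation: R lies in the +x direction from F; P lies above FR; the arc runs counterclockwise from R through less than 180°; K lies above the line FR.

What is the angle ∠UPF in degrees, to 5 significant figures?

152.33°

Checks: |PU| = 13.80 ✓; ∠(PU, UK) = 90.00° ✓; |UK| = 38.30 ✓; |FK| = 82.02 ✓.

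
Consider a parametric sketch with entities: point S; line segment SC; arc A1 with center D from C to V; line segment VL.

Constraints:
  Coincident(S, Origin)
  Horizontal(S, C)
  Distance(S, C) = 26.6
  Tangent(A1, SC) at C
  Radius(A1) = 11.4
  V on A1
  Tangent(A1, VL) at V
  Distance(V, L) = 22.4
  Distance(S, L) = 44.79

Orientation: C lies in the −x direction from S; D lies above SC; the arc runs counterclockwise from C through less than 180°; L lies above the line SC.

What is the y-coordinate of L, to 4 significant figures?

36.52

Checks: |DV| = 11.40 ✓; ∠(DV, VL) = 90.00° ✓; |VL| = 22.40 ✓; |SL| = 44.79 ✓.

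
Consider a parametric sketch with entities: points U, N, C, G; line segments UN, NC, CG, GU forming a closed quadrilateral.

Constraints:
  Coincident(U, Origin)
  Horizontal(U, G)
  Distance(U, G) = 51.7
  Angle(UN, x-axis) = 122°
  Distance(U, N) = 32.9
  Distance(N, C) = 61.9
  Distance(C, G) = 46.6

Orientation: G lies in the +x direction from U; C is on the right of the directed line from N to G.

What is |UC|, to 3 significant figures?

29.1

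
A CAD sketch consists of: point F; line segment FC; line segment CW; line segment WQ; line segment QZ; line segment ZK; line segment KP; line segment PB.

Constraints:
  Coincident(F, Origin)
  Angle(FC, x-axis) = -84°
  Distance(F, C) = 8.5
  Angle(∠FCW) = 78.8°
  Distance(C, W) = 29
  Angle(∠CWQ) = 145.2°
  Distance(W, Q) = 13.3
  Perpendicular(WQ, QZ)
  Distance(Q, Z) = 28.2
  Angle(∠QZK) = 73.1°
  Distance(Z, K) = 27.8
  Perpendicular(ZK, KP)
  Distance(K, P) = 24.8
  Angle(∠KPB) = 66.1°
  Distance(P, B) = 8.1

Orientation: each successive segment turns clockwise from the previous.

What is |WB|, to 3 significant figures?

1.68

F is at the origin; FC runs at -84.0° with length 8.5, so C = (0.888, -8.45). ∠FCW = 78.8° gives CW at 175° from the x-axis; with |CW| = 29.0, W = (-28.0, -5.83). ∠CWQ = 145.2° gives WQ at 140° from the x-axis; with |WQ| = 13.3, Q = (-38.2, 2.72). WQ is perpendicular to QZ, so QZ runs at 50.0°; with |QZ| = 28.2, Z = (-20.1, 24.3). ∠QZK = 73.1° gives ZK at -56.9° from the x-axis; with |ZK| = 27.8, K = (-4.87, 1.04). The perpendicularity gives KP at right angles to ZK, so KP runs at -147°; with |KP| = 24.8, P = (-25.6, -12.5). ∠KPB = 66.1° gives PB at 99.2° from the x-axis; with |PB| = 8.1, B = (-26.9, -4.51). Then |WB| = |B − W| = 1.68.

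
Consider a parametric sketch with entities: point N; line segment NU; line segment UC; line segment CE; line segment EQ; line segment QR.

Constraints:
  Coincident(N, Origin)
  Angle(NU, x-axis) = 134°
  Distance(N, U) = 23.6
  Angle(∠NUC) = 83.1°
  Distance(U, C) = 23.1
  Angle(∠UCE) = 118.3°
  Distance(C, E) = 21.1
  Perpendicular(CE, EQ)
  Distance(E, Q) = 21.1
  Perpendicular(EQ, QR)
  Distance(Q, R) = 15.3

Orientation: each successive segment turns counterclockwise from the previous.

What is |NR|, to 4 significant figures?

9.428

CE ⟂ EQ, so EQ runs at 22.60°; with |EQ| = 21.1, Q = (-3.374, -12.32). EQ is perpendicular to QR, so QR runs at 112.6°; with |QR| = 15.3, R = (-9.254, 1.804). Then |NR| = |R − N| = 9.428.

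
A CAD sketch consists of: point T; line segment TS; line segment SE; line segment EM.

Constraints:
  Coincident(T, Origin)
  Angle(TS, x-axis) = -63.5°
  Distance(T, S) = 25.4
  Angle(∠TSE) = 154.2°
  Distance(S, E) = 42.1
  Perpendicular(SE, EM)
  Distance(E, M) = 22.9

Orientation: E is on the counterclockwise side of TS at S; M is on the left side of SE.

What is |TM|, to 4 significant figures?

66.04

∠TSE = 154.2°, so SE runs at -63.5° + (180° − 154.2°) = -37.70° from the x-axis; with |SE| = 42.1, E = S + 42.1·(cos -37.70°, sin -37.70°) = (44.64, -48.48). The perpendicularity gives EM at right angles to SE; with |EM| = 22.9 on the left of SE, M = E + 22.9·(0.6115, 0.7912) = (58.65, -30.36). Then |TM| = |M − T| = 66.04.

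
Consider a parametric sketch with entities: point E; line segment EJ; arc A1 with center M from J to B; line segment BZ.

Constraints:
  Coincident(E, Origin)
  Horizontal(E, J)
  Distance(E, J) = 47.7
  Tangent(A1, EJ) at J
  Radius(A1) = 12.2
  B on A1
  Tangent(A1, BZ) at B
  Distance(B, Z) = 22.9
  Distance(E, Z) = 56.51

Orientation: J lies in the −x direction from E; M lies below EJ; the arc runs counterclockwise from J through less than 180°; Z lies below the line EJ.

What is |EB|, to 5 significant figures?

60.446

Checks: |MB| = 12.20 ✓; ∠(MB, BZ) = 90.00° ✓; |BZ| = 22.90 ✓; |EZ| = 56.51 ✓.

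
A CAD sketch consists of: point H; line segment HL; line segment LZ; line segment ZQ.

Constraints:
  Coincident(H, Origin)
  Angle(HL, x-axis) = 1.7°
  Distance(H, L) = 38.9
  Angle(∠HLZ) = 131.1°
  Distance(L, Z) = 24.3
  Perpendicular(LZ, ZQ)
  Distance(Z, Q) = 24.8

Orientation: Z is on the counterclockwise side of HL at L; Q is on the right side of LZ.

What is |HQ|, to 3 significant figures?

73.6

∠HLZ = 131.1°, so LZ runs at 1.7° + (180° − 131.1°) = 50.6° from the x-axis; with |LZ| = 24.3, Z = L + 24.3·(cos 50.6°, sin 50.6°) = (54.3, 19.9). The perpendicularity gives ZQ at right angles to LZ; with |ZQ| = 24.8 on the right of LZ, Q = Z + 24.8·(0.773, -0.635) = (73.5, 4.19). Then |HQ| = |Q − H| = 73.6.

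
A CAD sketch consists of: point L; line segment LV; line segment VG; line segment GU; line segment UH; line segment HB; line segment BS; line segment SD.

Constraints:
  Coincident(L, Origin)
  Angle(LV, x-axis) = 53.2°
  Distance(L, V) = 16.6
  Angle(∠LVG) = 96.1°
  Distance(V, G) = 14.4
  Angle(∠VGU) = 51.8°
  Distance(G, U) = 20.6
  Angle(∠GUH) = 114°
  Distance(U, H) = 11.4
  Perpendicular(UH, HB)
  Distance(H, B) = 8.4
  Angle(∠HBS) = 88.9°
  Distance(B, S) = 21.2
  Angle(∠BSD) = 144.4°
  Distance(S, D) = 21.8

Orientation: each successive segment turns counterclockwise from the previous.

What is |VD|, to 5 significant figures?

38.633

∠HBS = 88.9° gives BS at 152.40° from the x-axis; with |BS| = 21.2, S = (-7.0469, 14.279). ∠BSD = 144.4° gives SD at -172.00° from the x-axis; with |SD| = 21.8, D = (-28.635, 11.245). Then |VD| = |D − V| = 38.633.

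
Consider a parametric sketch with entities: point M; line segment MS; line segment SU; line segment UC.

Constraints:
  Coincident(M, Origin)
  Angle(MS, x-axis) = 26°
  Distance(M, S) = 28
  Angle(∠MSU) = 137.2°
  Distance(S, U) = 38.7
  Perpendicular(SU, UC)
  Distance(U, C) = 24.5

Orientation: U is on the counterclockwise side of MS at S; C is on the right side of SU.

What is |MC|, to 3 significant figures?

73.5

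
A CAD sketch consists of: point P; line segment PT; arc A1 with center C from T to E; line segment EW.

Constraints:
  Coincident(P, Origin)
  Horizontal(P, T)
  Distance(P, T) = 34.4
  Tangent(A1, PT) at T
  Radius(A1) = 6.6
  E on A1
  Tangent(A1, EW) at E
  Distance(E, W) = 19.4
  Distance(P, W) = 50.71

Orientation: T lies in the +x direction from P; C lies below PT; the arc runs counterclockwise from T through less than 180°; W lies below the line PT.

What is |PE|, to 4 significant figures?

32.12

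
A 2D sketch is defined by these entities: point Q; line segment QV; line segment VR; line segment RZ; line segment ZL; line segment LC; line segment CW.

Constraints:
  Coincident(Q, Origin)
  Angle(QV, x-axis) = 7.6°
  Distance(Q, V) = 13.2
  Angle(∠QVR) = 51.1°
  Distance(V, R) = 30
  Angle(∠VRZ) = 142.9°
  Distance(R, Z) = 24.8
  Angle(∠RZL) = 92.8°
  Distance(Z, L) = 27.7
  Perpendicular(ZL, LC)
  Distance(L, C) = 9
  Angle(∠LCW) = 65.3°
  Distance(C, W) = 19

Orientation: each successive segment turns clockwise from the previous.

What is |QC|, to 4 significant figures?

29.09

Q is at the origin; QV runs at 7.6° with length 13.2, so V = (13.08, 1.746). ∠QVR = 51.1° gives VR at -121.3° from the x-axis; with |VR| = 30.0, R = (-2.502, -23.89). ∠VRZ = 142.9° gives RZ at -158.4° from the x-axis; with |RZ| = 24.8, Z = (-25.56, -33.02). ∠RZL = 92.8° gives ZL at 114.4° from the x-axis; with |ZL| = 27.7, L = (-37.00, -7.792). ZL ⟂ LC, so LC runs at 24.40°; with |LC| = 9.0, C = (-28.81, -4.074). Then |QC| = |C − Q| = 29.09.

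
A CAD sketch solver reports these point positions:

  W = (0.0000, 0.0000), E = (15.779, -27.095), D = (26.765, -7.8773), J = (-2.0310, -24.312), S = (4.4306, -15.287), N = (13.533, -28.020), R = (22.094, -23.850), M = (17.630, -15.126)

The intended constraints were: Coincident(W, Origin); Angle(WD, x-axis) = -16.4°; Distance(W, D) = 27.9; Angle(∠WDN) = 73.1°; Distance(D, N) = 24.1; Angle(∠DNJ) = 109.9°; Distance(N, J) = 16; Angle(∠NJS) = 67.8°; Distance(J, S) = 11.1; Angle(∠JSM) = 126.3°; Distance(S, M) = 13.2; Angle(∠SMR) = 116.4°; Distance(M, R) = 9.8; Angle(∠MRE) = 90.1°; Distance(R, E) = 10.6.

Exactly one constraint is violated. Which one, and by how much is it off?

Distance(R, E) = 10.6 — off by 3.50.

W = (0.00, 0.00) ✓; WD at -16.40° ✓; |WD| = 27.90 ✓; ∠WDN = 73.10° ✓; |DN| = 24.10 ✓; ∠DNJ = 109.9° ✓; |NJ| = 16.00 ✓; ∠NJS = 67.80° ✓; |JS| = 11.10 ✓; ∠JSM = 126.3° ✓; |SM| = 13.20 ✓; ∠SMR = 116.4° ✓; |MR| = 9.800 ✓; ∠MRE = 90.10° ✓; |RE| = 7.100 ✗.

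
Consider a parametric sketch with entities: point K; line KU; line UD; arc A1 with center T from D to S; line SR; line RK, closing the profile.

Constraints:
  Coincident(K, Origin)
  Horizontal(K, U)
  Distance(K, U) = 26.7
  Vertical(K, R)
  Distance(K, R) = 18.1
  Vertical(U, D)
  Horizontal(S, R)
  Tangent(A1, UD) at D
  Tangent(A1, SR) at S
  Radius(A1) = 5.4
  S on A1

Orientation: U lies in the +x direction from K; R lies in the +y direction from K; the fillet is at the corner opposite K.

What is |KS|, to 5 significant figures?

27.952

K is at the origin; KU is horizontal with |KU| = 26.7 and U on the +x side, so U = (26.700, 0.0000). K and R share the same x with |KR| = 18.1 and R on the +y side, so R = (0.0000, 18.100). The virtual corner opposite K is at (26.700, 18.100). Tangency of A1 to UD means the radius TD is perpendicular to UD and A1 meets SR tangentially, so TS is at right angles to SR, with radius 5.4, so the center T sits 5.4 in from both sides at T = (21.300, 12.700). That places the tangent points at D = (26.700, 12.700) on UD and S = (21.300, 18.100) on SR. Then |KS| = |S − K| = 27.952.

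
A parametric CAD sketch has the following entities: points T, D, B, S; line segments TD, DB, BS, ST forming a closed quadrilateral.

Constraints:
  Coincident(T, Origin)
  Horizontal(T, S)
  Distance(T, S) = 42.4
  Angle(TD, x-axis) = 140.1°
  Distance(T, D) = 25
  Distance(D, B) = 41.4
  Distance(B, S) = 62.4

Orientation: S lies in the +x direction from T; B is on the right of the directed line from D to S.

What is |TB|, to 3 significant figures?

29.1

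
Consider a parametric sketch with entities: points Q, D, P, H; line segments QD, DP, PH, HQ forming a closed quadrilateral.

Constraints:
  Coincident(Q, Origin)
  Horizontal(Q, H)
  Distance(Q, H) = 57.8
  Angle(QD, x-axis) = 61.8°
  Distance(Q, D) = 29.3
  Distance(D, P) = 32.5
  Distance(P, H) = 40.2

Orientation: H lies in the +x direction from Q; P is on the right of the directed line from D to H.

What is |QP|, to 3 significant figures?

19.2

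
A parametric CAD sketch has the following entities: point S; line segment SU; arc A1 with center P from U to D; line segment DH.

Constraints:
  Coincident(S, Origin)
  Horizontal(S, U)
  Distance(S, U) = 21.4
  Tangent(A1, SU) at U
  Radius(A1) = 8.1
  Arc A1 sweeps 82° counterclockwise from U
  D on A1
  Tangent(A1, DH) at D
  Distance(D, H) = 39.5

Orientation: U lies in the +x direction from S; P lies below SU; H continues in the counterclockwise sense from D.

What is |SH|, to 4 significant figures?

46.76

S is at the origin; SU is horizontal with |SU| = 21.4 and U on the +x side, so U = (21.40, 0.000). Since A1 is tangent to SU there, PU ⟂ SU, so P = U + (0, -8.1) = (21.40, -8.100). On A1, U sits at bearing 90° from P; an 82° counterclockwise sweep puts D at bearing 172°, so D = P + 8.1·(cos 172°, sin 172°) = (13.38, -6.973). A1 meets DH tangentially, so PD is at right angles to DH, so DH runs along (−sin 172°, cos 172°); with |DH| = 39.5, H = (7.881, -46.09). Then |SH| = |H − S| = 46.76.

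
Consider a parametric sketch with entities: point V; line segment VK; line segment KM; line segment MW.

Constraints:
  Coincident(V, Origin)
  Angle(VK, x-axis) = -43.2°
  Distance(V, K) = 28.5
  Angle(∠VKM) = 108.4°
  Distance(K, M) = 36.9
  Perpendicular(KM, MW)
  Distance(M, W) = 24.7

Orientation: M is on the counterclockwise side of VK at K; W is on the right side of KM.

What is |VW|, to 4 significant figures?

69.16

V is at the origin; VK runs at -43.2° with length 28.5, so K = 28.5·(cos -43.2°, sin -43.2°) = (20.78, -19.51). ∠VKM = 108.4°, so KM runs at -43.2° + (180° − 108.4°) = 28.40° from the x-axis; with |KM| = 36.9, M = K + 36.9·(cos 28.40°, sin 28.40°) = (53.23, -1.959). The perpendicularity gives MW at right angles to KM; with |MW| = 24.7 on the right of KM, W = M + 24.7·(0.4756, -0.8796) = (64.98, -23.69). Then |VW| = |W − V| = 69.16.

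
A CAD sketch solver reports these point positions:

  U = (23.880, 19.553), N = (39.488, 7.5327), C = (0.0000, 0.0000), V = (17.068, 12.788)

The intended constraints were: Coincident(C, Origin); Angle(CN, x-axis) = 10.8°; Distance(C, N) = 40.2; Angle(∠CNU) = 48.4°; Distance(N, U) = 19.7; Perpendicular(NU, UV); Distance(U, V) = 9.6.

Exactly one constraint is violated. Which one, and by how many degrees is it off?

Perpendicular(NU, UV) — off by 7.60°.

C = (0.00, 0.00) ✓; CN at 10.80° ✓; |CN| = 40.20 ✓; ∠CNU = 48.40° ✓; |NU| = 19.70 ✓; ∠(NU, UV) = 82.40° ✗; |UV| = 9.600 ✓.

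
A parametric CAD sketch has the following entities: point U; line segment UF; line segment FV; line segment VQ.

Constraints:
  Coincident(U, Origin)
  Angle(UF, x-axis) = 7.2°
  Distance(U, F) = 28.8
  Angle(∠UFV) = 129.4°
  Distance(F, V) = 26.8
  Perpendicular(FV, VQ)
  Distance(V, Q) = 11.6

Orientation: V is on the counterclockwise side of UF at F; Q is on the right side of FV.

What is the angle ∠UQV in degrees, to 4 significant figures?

53.09°

∠UFV = 129.4°, so FV runs at 7.2° + (180° − 129.4°) = 57.80° from the x-axis; with |FV| = 26.8, V = F + 26.8·(cos 57.80°, sin 57.80°) = (42.85, 26.29). FV ⟂ VQ; with |VQ| = 11.6 on the right of FV, Q = V + 11.6·(0.8462, -0.5329) = (52.67, 20.11). Then cos ∠UQV = QU·QV / (|QU||QV|), giving 53.09°.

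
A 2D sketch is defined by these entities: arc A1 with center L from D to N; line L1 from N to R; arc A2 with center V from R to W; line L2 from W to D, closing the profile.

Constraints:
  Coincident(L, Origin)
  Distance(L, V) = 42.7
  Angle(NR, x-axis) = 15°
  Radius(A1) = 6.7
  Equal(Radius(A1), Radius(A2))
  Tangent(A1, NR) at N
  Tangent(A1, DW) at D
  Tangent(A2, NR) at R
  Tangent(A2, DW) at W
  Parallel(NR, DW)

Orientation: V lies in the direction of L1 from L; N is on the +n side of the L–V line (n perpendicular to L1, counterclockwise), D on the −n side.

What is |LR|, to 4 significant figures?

43.22

Tangency of A1 to both parallel lines with radius 6.7 puts N and D at L ± 6.7·n: N = (-1.734, 6.472), D = (1.734, -6.472). Equal radii place R and W the same way about V: R = V + 6.7·n = (39.51, 17.52), W = V − 6.7·n = (42.98, 4.580). Then |LR| = |R − L| = 43.22.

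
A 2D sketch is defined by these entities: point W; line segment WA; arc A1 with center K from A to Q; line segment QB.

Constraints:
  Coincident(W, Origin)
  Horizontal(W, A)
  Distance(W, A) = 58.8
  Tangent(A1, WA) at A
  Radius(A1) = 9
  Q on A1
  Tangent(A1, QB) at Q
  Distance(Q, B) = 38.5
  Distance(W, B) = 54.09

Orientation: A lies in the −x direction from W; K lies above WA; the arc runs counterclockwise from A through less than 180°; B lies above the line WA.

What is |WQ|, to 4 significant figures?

50.82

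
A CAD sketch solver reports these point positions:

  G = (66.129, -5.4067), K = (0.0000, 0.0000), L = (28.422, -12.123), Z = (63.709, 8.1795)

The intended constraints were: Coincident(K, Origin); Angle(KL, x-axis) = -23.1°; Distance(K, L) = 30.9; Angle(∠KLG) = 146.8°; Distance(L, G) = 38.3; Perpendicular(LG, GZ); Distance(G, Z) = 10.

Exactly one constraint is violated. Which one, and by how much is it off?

Distance(G, Z) = 10 — off by 3.80.

K = (0.00, 0.00) ✓; KL at -23.10° ✓; |KL| = 30.90 ✓; ∠KLG = 146.8° ✓; |LG| = 38.30 ✓; ∠(LG, GZ) = 90.00° ✓; |GZ| = 13.80 ✗.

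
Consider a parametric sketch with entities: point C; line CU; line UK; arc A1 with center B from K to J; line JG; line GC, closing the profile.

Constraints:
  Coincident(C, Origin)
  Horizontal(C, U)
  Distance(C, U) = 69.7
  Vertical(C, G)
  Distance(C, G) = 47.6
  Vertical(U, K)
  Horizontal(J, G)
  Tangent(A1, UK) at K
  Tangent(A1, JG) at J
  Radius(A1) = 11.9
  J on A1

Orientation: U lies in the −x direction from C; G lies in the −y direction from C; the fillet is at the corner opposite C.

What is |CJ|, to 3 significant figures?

74.9

The virtual corner opposite C is at (-69.7, -47.6). The tangent condition forces BK to be normal to UK and A1 meets JG tangentially, so BJ is at right angles to JG, with radius 11.9, so the center B sits 11.9 in from both sides at B = (-57.8, -35.7). That places the tangent points at K = (-69.7, -35.7) on UK and J = (-57.8, -47.6) on JG. Then |CJ| = |J − C| = 74.9.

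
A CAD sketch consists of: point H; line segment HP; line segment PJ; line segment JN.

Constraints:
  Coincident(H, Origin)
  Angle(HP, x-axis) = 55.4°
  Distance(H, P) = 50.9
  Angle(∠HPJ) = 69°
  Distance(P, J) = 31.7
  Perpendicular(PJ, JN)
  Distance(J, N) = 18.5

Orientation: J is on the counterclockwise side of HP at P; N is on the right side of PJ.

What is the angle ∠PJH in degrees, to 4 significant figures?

74.19°

H is at the origin; HP runs at 55.4° with length 50.9, so P = 50.9·(cos 55.4°, sin 55.4°) = (28.90, 41.90). ∠HPJ = 69.0°, so PJ runs at 55.4° + (180° − 69.0°) = 166.4° from the x-axis; with |PJ| = 31.7, J = P + 31.7·(cos 166.4°, sin 166.4°) = (-1.908, 49.35). Then cos ∠PJH = JP·JH / (|JP||JH|), giving 74.19°.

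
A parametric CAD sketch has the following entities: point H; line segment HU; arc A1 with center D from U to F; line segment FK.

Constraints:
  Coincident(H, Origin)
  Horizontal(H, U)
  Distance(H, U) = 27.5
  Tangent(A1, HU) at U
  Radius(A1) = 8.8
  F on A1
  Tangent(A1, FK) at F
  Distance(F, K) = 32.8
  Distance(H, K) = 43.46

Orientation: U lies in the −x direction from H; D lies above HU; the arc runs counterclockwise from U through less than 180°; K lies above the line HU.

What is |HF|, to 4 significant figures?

20.36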